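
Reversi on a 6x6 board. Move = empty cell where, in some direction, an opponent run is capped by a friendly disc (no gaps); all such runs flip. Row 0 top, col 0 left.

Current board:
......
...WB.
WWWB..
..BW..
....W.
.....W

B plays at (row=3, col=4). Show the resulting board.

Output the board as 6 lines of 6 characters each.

Place B at (3,4); scan 8 dirs for brackets.
Dir NW: first cell 'B' (not opp) -> no flip
Dir N: first cell '.' (not opp) -> no flip
Dir NE: first cell '.' (not opp) -> no flip
Dir W: opp run (3,3) capped by B -> flip
Dir E: first cell '.' (not opp) -> no flip
Dir SW: first cell '.' (not opp) -> no flip
Dir S: opp run (4,4), next='.' -> no flip
Dir SE: first cell '.' (not opp) -> no flip
All flips: (3,3)

Answer: ......
...WB.
WWWB..
..BBB.
....W.
.....W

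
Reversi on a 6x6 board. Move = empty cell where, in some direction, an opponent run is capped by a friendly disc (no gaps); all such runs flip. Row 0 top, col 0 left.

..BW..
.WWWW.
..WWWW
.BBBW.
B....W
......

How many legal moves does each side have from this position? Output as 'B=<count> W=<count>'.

Answer: B=6 W=6

Derivation:
-- B to move --
(0,0): flips 2 -> legal
(0,1): no bracket -> illegal
(0,4): flips 3 -> legal
(0,5): flips 2 -> legal
(1,0): no bracket -> illegal
(1,5): flips 1 -> legal
(2,0): flips 1 -> legal
(2,1): no bracket -> illegal
(3,5): flips 3 -> legal
(4,3): no bracket -> illegal
(4,4): no bracket -> illegal
(5,4): no bracket -> illegal
(5,5): no bracket -> illegal
B mobility = 6
-- W to move --
(0,1): flips 1 -> legal
(2,0): no bracket -> illegal
(2,1): no bracket -> illegal
(3,0): flips 3 -> legal
(4,1): flips 1 -> legal
(4,2): flips 2 -> legal
(4,3): flips 1 -> legal
(4,4): flips 1 -> legal
(5,0): no bracket -> illegal
(5,1): no bracket -> illegal
W mobility = 6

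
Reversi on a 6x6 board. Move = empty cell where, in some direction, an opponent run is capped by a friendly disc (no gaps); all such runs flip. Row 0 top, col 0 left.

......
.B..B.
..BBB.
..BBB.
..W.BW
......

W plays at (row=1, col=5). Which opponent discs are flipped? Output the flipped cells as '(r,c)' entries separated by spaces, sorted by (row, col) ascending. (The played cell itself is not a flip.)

Dir NW: first cell '.' (not opp) -> no flip
Dir N: first cell '.' (not opp) -> no flip
Dir NE: edge -> no flip
Dir W: opp run (1,4), next='.' -> no flip
Dir E: edge -> no flip
Dir SW: opp run (2,4) (3,3) capped by W -> flip
Dir S: first cell '.' (not opp) -> no flip
Dir SE: edge -> no flip

Answer: (2,4) (3,3)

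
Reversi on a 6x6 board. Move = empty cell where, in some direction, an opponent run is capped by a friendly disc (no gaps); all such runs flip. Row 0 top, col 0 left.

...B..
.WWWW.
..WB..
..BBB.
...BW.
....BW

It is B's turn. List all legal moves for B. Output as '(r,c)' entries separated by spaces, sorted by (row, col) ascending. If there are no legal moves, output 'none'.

Answer: (0,0) (0,1) (0,2) (0,5) (2,1) (2,5) (4,5)

Derivation:
(0,0): flips 2 -> legal
(0,1): flips 1 -> legal
(0,2): flips 2 -> legal
(0,4): no bracket -> illegal
(0,5): flips 1 -> legal
(1,0): no bracket -> illegal
(1,5): no bracket -> illegal
(2,0): no bracket -> illegal
(2,1): flips 2 -> legal
(2,4): no bracket -> illegal
(2,5): flips 1 -> legal
(3,1): no bracket -> illegal
(3,5): no bracket -> illegal
(4,5): flips 1 -> legal
(5,3): no bracket -> illegal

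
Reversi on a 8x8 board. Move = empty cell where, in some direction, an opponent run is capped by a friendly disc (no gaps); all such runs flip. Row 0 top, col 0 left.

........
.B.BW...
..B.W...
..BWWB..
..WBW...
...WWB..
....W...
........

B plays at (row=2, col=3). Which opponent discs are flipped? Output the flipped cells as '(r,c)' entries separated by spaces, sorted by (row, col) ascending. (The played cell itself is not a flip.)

Dir NW: first cell '.' (not opp) -> no flip
Dir N: first cell 'B' (not opp) -> no flip
Dir NE: opp run (1,4), next='.' -> no flip
Dir W: first cell 'B' (not opp) -> no flip
Dir E: opp run (2,4), next='.' -> no flip
Dir SW: first cell 'B' (not opp) -> no flip
Dir S: opp run (3,3) capped by B -> flip
Dir SE: opp run (3,4), next='.' -> no flip

Answer: (3,3)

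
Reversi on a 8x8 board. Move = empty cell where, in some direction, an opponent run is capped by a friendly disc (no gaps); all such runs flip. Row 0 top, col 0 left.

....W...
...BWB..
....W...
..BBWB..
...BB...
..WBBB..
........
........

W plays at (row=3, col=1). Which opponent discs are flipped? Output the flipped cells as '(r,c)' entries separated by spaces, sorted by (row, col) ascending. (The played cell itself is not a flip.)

Dir NW: first cell '.' (not opp) -> no flip
Dir N: first cell '.' (not opp) -> no flip
Dir NE: first cell '.' (not opp) -> no flip
Dir W: first cell '.' (not opp) -> no flip
Dir E: opp run (3,2) (3,3) capped by W -> flip
Dir SW: first cell '.' (not opp) -> no flip
Dir S: first cell '.' (not opp) -> no flip
Dir SE: first cell '.' (not opp) -> no flip

Answer: (3,2) (3,3)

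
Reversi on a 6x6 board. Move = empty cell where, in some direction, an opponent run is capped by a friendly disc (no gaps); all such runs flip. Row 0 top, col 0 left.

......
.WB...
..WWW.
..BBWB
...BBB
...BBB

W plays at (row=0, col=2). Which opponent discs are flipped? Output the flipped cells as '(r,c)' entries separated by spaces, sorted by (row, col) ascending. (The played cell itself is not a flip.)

Dir NW: edge -> no flip
Dir N: edge -> no flip
Dir NE: edge -> no flip
Dir W: first cell '.' (not opp) -> no flip
Dir E: first cell '.' (not opp) -> no flip
Dir SW: first cell 'W' (not opp) -> no flip
Dir S: opp run (1,2) capped by W -> flip
Dir SE: first cell '.' (not opp) -> no flip

Answer: (1,2)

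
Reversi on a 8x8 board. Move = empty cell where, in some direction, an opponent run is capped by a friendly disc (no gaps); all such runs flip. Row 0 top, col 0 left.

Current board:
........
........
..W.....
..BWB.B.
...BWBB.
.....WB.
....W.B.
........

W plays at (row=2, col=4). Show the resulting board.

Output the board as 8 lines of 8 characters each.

Place W at (2,4); scan 8 dirs for brackets.
Dir NW: first cell '.' (not opp) -> no flip
Dir N: first cell '.' (not opp) -> no flip
Dir NE: first cell '.' (not opp) -> no flip
Dir W: first cell '.' (not opp) -> no flip
Dir E: first cell '.' (not opp) -> no flip
Dir SW: first cell 'W' (not opp) -> no flip
Dir S: opp run (3,4) capped by W -> flip
Dir SE: first cell '.' (not opp) -> no flip
All flips: (3,4)

Answer: ........
........
..W.W...
..BWW.B.
...BWBB.
.....WB.
....W.B.
........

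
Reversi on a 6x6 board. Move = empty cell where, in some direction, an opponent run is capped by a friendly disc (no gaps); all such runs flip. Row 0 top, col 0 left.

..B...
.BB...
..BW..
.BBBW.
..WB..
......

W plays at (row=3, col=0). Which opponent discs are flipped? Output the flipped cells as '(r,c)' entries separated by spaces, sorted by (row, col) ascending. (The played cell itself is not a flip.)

Dir NW: edge -> no flip
Dir N: first cell '.' (not opp) -> no flip
Dir NE: first cell '.' (not opp) -> no flip
Dir W: edge -> no flip
Dir E: opp run (3,1) (3,2) (3,3) capped by W -> flip
Dir SW: edge -> no flip
Dir S: first cell '.' (not opp) -> no flip
Dir SE: first cell '.' (not opp) -> no flip

Answer: (3,1) (3,2) (3,3)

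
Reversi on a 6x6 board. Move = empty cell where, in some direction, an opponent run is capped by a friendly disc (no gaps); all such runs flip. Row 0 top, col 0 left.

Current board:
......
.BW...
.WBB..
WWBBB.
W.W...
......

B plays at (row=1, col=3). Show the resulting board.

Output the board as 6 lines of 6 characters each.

Answer: ......
.BBB..
.WBB..
WWBBB.
W.W...
......

Derivation:
Place B at (1,3); scan 8 dirs for brackets.
Dir NW: first cell '.' (not opp) -> no flip
Dir N: first cell '.' (not opp) -> no flip
Dir NE: first cell '.' (not opp) -> no flip
Dir W: opp run (1,2) capped by B -> flip
Dir E: first cell '.' (not opp) -> no flip
Dir SW: first cell 'B' (not opp) -> no flip
Dir S: first cell 'B' (not opp) -> no flip
Dir SE: first cell '.' (not opp) -> no flip
All flips: (1,2)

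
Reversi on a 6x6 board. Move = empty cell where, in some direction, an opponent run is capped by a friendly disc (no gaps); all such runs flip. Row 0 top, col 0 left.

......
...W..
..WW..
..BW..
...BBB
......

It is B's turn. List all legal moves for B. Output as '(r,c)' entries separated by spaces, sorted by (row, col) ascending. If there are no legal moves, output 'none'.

Answer: (0,3) (1,1) (1,2) (1,4) (3,4)

Derivation:
(0,2): no bracket -> illegal
(0,3): flips 3 -> legal
(0,4): no bracket -> illegal
(1,1): flips 2 -> legal
(1,2): flips 1 -> legal
(1,4): flips 1 -> legal
(2,1): no bracket -> illegal
(2,4): no bracket -> illegal
(3,1): no bracket -> illegal
(3,4): flips 1 -> legal
(4,2): no bracket -> illegal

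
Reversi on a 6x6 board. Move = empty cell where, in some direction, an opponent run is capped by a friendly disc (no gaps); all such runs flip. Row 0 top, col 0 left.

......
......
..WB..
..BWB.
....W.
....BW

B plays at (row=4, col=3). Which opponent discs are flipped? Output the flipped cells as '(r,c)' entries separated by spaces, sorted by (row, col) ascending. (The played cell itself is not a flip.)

Answer: (3,3)

Derivation:
Dir NW: first cell 'B' (not opp) -> no flip
Dir N: opp run (3,3) capped by B -> flip
Dir NE: first cell 'B' (not opp) -> no flip
Dir W: first cell '.' (not opp) -> no flip
Dir E: opp run (4,4), next='.' -> no flip
Dir SW: first cell '.' (not opp) -> no flip
Dir S: first cell '.' (not opp) -> no flip
Dir SE: first cell 'B' (not opp) -> no flip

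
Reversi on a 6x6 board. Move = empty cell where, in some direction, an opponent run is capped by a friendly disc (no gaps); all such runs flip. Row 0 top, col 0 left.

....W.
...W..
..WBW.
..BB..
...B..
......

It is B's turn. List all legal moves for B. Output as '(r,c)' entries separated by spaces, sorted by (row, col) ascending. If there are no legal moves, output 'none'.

(0,2): no bracket -> illegal
(0,3): flips 1 -> legal
(0,5): no bracket -> illegal
(1,1): flips 1 -> legal
(1,2): flips 1 -> legal
(1,4): no bracket -> illegal
(1,5): flips 1 -> legal
(2,1): flips 1 -> legal
(2,5): flips 1 -> legal
(3,1): no bracket -> illegal
(3,4): no bracket -> illegal
(3,5): no bracket -> illegal

Answer: (0,3) (1,1) (1,2) (1,5) (2,1) (2,5)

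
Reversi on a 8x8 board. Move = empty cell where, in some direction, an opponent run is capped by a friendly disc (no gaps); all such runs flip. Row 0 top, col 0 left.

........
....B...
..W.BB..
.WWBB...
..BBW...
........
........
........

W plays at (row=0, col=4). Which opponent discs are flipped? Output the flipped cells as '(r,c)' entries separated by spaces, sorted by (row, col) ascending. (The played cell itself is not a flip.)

Answer: (1,4) (2,4) (3,4)

Derivation:
Dir NW: edge -> no flip
Dir N: edge -> no flip
Dir NE: edge -> no flip
Dir W: first cell '.' (not opp) -> no flip
Dir E: first cell '.' (not opp) -> no flip
Dir SW: first cell '.' (not opp) -> no flip
Dir S: opp run (1,4) (2,4) (3,4) capped by W -> flip
Dir SE: first cell '.' (not opp) -> no flip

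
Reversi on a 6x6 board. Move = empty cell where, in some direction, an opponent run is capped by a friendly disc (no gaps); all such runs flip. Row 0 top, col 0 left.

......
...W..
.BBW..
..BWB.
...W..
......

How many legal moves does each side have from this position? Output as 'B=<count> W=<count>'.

Answer: B=7 W=8

Derivation:
-- B to move --
(0,2): no bracket -> illegal
(0,3): no bracket -> illegal
(0,4): flips 1 -> legal
(1,2): flips 1 -> legal
(1,4): flips 1 -> legal
(2,4): flips 1 -> legal
(4,2): no bracket -> illegal
(4,4): flips 1 -> legal
(5,2): flips 1 -> legal
(5,3): no bracket -> illegal
(5,4): flips 1 -> legal
B mobility = 7
-- W to move --
(1,0): flips 2 -> legal
(1,1): flips 1 -> legal
(1,2): no bracket -> illegal
(2,0): flips 2 -> legal
(2,4): no bracket -> illegal
(2,5): flips 1 -> legal
(3,0): no bracket -> illegal
(3,1): flips 2 -> legal
(3,5): flips 1 -> legal
(4,1): flips 1 -> legal
(4,2): no bracket -> illegal
(4,4): no bracket -> illegal
(4,5): flips 1 -> legal
W mobility = 8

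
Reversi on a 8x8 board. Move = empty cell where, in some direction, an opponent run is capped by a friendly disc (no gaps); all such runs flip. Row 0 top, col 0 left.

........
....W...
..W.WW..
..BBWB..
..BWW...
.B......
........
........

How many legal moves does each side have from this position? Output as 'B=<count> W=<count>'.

-- B to move --
(0,3): no bracket -> illegal
(0,4): no bracket -> illegal
(0,5): no bracket -> illegal
(1,1): flips 1 -> legal
(1,2): flips 1 -> legal
(1,3): flips 1 -> legal
(1,5): flips 2 -> legal
(1,6): no bracket -> illegal
(2,1): no bracket -> illegal
(2,3): no bracket -> illegal
(2,6): no bracket -> illegal
(3,1): no bracket -> illegal
(3,6): no bracket -> illegal
(4,5): flips 2 -> legal
(5,2): no bracket -> illegal
(5,3): flips 2 -> legal
(5,4): flips 1 -> legal
(5,5): flips 1 -> legal
B mobility = 8
-- W to move --
(2,1): flips 1 -> legal
(2,3): flips 1 -> legal
(2,6): flips 1 -> legal
(3,1): flips 2 -> legal
(3,6): flips 1 -> legal
(4,0): no bracket -> illegal
(4,1): flips 1 -> legal
(4,5): flips 1 -> legal
(4,6): flips 1 -> legal
(5,0): no bracket -> illegal
(5,2): flips 2 -> legal
(5,3): no bracket -> illegal
(6,0): flips 3 -> legal
(6,1): no bracket -> illegal
(6,2): no bracket -> illegal
W mobility = 10

Answer: B=8 W=10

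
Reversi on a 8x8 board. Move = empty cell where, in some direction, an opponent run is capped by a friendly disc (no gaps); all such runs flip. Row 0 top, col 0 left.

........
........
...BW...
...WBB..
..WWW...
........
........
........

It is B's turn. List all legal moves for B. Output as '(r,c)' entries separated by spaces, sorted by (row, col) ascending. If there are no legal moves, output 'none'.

(1,3): flips 1 -> legal
(1,4): flips 1 -> legal
(1,5): no bracket -> illegal
(2,2): no bracket -> illegal
(2,5): flips 1 -> legal
(3,1): no bracket -> illegal
(3,2): flips 1 -> legal
(4,1): no bracket -> illegal
(4,5): no bracket -> illegal
(5,1): no bracket -> illegal
(5,2): flips 1 -> legal
(5,3): flips 3 -> legal
(5,4): flips 1 -> legal
(5,5): no bracket -> illegal

Answer: (1,3) (1,4) (2,5) (3,2) (5,2) (5,3) (5,4)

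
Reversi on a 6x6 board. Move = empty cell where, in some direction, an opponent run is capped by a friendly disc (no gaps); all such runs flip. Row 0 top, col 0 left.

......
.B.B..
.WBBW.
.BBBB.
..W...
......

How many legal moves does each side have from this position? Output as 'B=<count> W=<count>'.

-- B to move --
(1,0): flips 1 -> legal
(1,2): no bracket -> illegal
(1,4): flips 1 -> legal
(1,5): flips 1 -> legal
(2,0): flips 1 -> legal
(2,5): flips 1 -> legal
(3,0): no bracket -> illegal
(3,5): flips 1 -> legal
(4,1): no bracket -> illegal
(4,3): no bracket -> illegal
(5,1): flips 1 -> legal
(5,2): flips 1 -> legal
(5,3): flips 1 -> legal
B mobility = 9
-- W to move --
(0,0): no bracket -> illegal
(0,1): flips 1 -> legal
(0,2): flips 1 -> legal
(0,3): no bracket -> illegal
(0,4): no bracket -> illegal
(1,0): no bracket -> illegal
(1,2): flips 2 -> legal
(1,4): no bracket -> illegal
(2,0): flips 1 -> legal
(2,5): no bracket -> illegal
(3,0): no bracket -> illegal
(3,5): no bracket -> illegal
(4,0): no bracket -> illegal
(4,1): flips 1 -> legal
(4,3): flips 1 -> legal
(4,4): flips 1 -> legal
(4,5): no bracket -> illegal
W mobility = 7

Answer: B=9 W=7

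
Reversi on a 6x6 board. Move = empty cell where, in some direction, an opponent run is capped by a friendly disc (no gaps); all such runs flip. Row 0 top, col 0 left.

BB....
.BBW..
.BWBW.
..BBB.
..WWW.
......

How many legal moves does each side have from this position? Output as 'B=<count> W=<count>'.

-- B to move --
(0,2): no bracket -> illegal
(0,3): flips 1 -> legal
(0,4): no bracket -> illegal
(1,4): flips 2 -> legal
(1,5): flips 1 -> legal
(2,5): flips 1 -> legal
(3,1): no bracket -> illegal
(3,5): no bracket -> illegal
(4,1): no bracket -> illegal
(4,5): no bracket -> illegal
(5,1): flips 1 -> legal
(5,2): flips 2 -> legal
(5,3): flips 1 -> legal
(5,4): flips 2 -> legal
(5,5): flips 1 -> legal
B mobility = 9
-- W to move --
(0,2): flips 1 -> legal
(0,3): no bracket -> illegal
(1,0): flips 4 -> legal
(1,4): no bracket -> illegal
(2,0): flips 1 -> legal
(2,5): flips 1 -> legal
(3,0): no bracket -> illegal
(3,1): no bracket -> illegal
(3,5): no bracket -> illegal
(4,1): no bracket -> illegal
(4,5): no bracket -> illegal
W mobility = 4

Answer: B=9 W=4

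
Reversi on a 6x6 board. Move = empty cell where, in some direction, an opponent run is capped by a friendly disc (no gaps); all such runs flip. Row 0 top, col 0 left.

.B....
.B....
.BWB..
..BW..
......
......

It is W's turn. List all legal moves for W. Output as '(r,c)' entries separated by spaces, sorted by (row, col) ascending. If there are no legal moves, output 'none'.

(0,0): flips 1 -> legal
(0,2): no bracket -> illegal
(1,0): no bracket -> illegal
(1,2): no bracket -> illegal
(1,3): flips 1 -> legal
(1,4): no bracket -> illegal
(2,0): flips 1 -> legal
(2,4): flips 1 -> legal
(3,0): no bracket -> illegal
(3,1): flips 1 -> legal
(3,4): no bracket -> illegal
(4,1): no bracket -> illegal
(4,2): flips 1 -> legal
(4,3): no bracket -> illegal

Answer: (0,0) (1,3) (2,0) (2,4) (3,1) (4,2)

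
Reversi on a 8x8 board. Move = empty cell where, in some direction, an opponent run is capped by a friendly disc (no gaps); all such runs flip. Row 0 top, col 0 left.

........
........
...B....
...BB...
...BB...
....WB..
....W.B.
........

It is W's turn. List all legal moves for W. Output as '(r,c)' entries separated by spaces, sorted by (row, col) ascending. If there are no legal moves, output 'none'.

(1,2): no bracket -> illegal
(1,3): no bracket -> illegal
(1,4): no bracket -> illegal
(2,2): no bracket -> illegal
(2,4): flips 2 -> legal
(2,5): no bracket -> illegal
(3,2): flips 1 -> legal
(3,5): no bracket -> illegal
(4,2): no bracket -> illegal
(4,5): no bracket -> illegal
(4,6): flips 1 -> legal
(5,2): no bracket -> illegal
(5,3): no bracket -> illegal
(5,6): flips 1 -> legal
(5,7): no bracket -> illegal
(6,5): no bracket -> illegal
(6,7): no bracket -> illegal
(7,5): no bracket -> illegal
(7,6): no bracket -> illegal
(7,7): no bracket -> illegal

Answer: (2,4) (3,2) (4,6) (5,6)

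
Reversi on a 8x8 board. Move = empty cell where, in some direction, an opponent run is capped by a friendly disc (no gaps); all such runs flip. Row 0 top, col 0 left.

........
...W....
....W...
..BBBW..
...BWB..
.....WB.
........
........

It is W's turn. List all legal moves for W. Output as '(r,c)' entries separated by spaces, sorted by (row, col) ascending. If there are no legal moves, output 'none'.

(2,1): no bracket -> illegal
(2,2): flips 1 -> legal
(2,3): no bracket -> illegal
(2,5): no bracket -> illegal
(3,1): flips 3 -> legal
(3,6): no bracket -> illegal
(4,1): no bracket -> illegal
(4,2): flips 2 -> legal
(4,6): flips 1 -> legal
(4,7): no bracket -> illegal
(5,2): no bracket -> illegal
(5,3): no bracket -> illegal
(5,4): no bracket -> illegal
(5,7): flips 1 -> legal
(6,5): no bracket -> illegal
(6,6): no bracket -> illegal
(6,7): no bracket -> illegal

Answer: (2,2) (3,1) (4,2) (4,6) (5,7)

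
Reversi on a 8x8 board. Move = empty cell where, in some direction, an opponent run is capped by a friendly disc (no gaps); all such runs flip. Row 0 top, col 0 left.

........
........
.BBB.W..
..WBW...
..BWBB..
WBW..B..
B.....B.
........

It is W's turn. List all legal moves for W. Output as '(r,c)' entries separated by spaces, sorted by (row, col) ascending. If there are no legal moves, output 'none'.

(1,0): flips 1 -> legal
(1,1): no bracket -> illegal
(1,2): flips 2 -> legal
(1,3): flips 2 -> legal
(1,4): flips 1 -> legal
(2,0): no bracket -> illegal
(2,4): no bracket -> illegal
(3,0): no bracket -> illegal
(3,1): no bracket -> illegal
(3,5): no bracket -> illegal
(3,6): no bracket -> illegal
(4,0): no bracket -> illegal
(4,1): flips 1 -> legal
(4,6): flips 2 -> legal
(5,3): no bracket -> illegal
(5,4): flips 1 -> legal
(5,6): flips 1 -> legal
(5,7): no bracket -> illegal
(6,1): no bracket -> illegal
(6,2): no bracket -> illegal
(6,4): no bracket -> illegal
(6,5): no bracket -> illegal
(6,7): no bracket -> illegal
(7,0): flips 1 -> legal
(7,1): no bracket -> illegal
(7,5): no bracket -> illegal
(7,6): no bracket -> illegal
(7,7): no bracket -> illegal

Answer: (1,0) (1,2) (1,3) (1,4) (4,1) (4,6) (5,4) (5,6) (7,0)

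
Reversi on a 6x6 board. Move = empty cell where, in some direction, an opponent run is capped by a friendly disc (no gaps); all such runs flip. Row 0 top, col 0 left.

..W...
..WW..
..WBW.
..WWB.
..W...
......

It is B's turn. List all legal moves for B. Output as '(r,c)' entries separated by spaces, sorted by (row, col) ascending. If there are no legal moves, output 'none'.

Answer: (0,1) (0,3) (1,4) (2,1) (2,5) (3,1) (4,1) (4,3)

Derivation:
(0,1): flips 1 -> legal
(0,3): flips 1 -> legal
(0,4): no bracket -> illegal
(1,1): no bracket -> illegal
(1,4): flips 1 -> legal
(1,5): no bracket -> illegal
(2,1): flips 1 -> legal
(2,5): flips 1 -> legal
(3,1): flips 2 -> legal
(3,5): no bracket -> illegal
(4,1): flips 1 -> legal
(4,3): flips 1 -> legal
(4,4): no bracket -> illegal
(5,1): no bracket -> illegal
(5,2): no bracket -> illegal
(5,3): no bracket -> illegal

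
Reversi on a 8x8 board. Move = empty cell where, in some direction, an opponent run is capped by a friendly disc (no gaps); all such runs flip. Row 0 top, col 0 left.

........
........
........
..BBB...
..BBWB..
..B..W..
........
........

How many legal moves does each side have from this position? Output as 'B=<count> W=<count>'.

Answer: B=3 W=5

Derivation:
-- B to move --
(3,5): no bracket -> illegal
(4,6): no bracket -> illegal
(5,3): no bracket -> illegal
(5,4): flips 1 -> legal
(5,6): no bracket -> illegal
(6,4): no bracket -> illegal
(6,5): flips 1 -> legal
(6,6): flips 2 -> legal
B mobility = 3
-- W to move --
(2,1): no bracket -> illegal
(2,2): flips 1 -> legal
(2,3): no bracket -> illegal
(2,4): flips 1 -> legal
(2,5): no bracket -> illegal
(3,1): no bracket -> illegal
(3,5): flips 1 -> legal
(3,6): no bracket -> illegal
(4,1): flips 2 -> legal
(4,6): flips 1 -> legal
(5,1): no bracket -> illegal
(5,3): no bracket -> illegal
(5,4): no bracket -> illegal
(5,6): no bracket -> illegal
(6,1): no bracket -> illegal
(6,2): no bracket -> illegal
(6,3): no bracket -> illegal
W mobility = 5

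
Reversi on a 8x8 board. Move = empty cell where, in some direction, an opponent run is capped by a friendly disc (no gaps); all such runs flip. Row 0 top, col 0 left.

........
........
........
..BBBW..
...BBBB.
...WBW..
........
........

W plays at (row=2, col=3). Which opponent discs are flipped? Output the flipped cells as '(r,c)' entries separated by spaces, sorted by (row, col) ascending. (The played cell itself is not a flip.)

Dir NW: first cell '.' (not opp) -> no flip
Dir N: first cell '.' (not opp) -> no flip
Dir NE: first cell '.' (not opp) -> no flip
Dir W: first cell '.' (not opp) -> no flip
Dir E: first cell '.' (not opp) -> no flip
Dir SW: opp run (3,2), next='.' -> no flip
Dir S: opp run (3,3) (4,3) capped by W -> flip
Dir SE: opp run (3,4) (4,5), next='.' -> no flip

Answer: (3,3) (4,3)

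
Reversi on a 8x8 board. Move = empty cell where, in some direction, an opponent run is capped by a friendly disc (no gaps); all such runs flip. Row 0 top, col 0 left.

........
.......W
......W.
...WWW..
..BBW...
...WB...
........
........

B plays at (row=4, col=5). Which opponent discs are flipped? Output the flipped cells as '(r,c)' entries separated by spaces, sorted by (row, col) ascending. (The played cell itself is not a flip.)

Dir NW: opp run (3,4), next='.' -> no flip
Dir N: opp run (3,5), next='.' -> no flip
Dir NE: first cell '.' (not opp) -> no flip
Dir W: opp run (4,4) capped by B -> flip
Dir E: first cell '.' (not opp) -> no flip
Dir SW: first cell 'B' (not opp) -> no flip
Dir S: first cell '.' (not opp) -> no flip
Dir SE: first cell '.' (not opp) -> no flip

Answer: (4,4)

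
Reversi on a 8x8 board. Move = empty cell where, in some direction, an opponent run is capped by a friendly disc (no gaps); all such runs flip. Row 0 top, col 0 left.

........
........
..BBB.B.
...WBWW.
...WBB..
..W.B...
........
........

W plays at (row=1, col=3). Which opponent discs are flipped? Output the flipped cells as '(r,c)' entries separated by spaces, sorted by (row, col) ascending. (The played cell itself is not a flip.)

Dir NW: first cell '.' (not opp) -> no flip
Dir N: first cell '.' (not opp) -> no flip
Dir NE: first cell '.' (not opp) -> no flip
Dir W: first cell '.' (not opp) -> no flip
Dir E: first cell '.' (not opp) -> no flip
Dir SW: opp run (2,2), next='.' -> no flip
Dir S: opp run (2,3) capped by W -> flip
Dir SE: opp run (2,4) capped by W -> flip

Answer: (2,3) (2,4)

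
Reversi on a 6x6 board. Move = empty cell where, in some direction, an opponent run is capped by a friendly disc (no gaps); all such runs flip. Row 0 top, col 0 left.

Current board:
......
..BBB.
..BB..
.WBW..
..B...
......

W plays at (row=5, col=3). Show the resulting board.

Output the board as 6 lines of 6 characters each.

Answer: ......
..BBB.
..BB..
.WBW..
..W...
...W..

Derivation:
Place W at (5,3); scan 8 dirs for brackets.
Dir NW: opp run (4,2) capped by W -> flip
Dir N: first cell '.' (not opp) -> no flip
Dir NE: first cell '.' (not opp) -> no flip
Dir W: first cell '.' (not opp) -> no flip
Dir E: first cell '.' (not opp) -> no flip
Dir SW: edge -> no flip
Dir S: edge -> no flip
Dir SE: edge -> no flip
All flips: (4,2)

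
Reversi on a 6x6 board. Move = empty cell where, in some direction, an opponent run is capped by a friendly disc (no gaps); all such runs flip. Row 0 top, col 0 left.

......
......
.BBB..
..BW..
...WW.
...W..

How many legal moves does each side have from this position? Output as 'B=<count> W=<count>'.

Answer: B=3 W=4

Derivation:
-- B to move --
(2,4): no bracket -> illegal
(3,4): flips 1 -> legal
(3,5): no bracket -> illegal
(4,2): no bracket -> illegal
(4,5): no bracket -> illegal
(5,2): no bracket -> illegal
(5,4): flips 1 -> legal
(5,5): flips 2 -> legal
B mobility = 3
-- W to move --
(1,0): flips 2 -> legal
(1,1): flips 1 -> legal
(1,2): no bracket -> illegal
(1,3): flips 1 -> legal
(1,4): no bracket -> illegal
(2,0): no bracket -> illegal
(2,4): no bracket -> illegal
(3,0): no bracket -> illegal
(3,1): flips 1 -> legal
(3,4): no bracket -> illegal
(4,1): no bracket -> illegal
(4,2): no bracket -> illegal
W mobility = 4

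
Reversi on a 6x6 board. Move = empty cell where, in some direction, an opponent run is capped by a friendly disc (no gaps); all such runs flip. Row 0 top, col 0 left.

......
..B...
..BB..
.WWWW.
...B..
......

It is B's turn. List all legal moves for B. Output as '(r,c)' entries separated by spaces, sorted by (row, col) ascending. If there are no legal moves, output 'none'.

(2,0): no bracket -> illegal
(2,1): flips 1 -> legal
(2,4): no bracket -> illegal
(2,5): flips 1 -> legal
(3,0): no bracket -> illegal
(3,5): no bracket -> illegal
(4,0): flips 1 -> legal
(4,1): flips 1 -> legal
(4,2): flips 1 -> legal
(4,4): flips 1 -> legal
(4,5): flips 1 -> legal

Answer: (2,1) (2,5) (4,0) (4,1) (4,2) (4,4) (4,5)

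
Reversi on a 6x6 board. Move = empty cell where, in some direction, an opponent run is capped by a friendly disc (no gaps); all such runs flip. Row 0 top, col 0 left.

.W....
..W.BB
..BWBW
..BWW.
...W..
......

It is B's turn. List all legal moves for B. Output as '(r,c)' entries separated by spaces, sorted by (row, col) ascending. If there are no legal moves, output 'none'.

(0,0): no bracket -> illegal
(0,2): flips 1 -> legal
(0,3): no bracket -> illegal
(1,0): no bracket -> illegal
(1,1): no bracket -> illegal
(1,3): no bracket -> illegal
(2,1): no bracket -> illegal
(3,5): flips 3 -> legal
(4,2): flips 1 -> legal
(4,4): flips 2 -> legal
(4,5): no bracket -> illegal
(5,2): no bracket -> illegal
(5,3): no bracket -> illegal
(5,4): flips 1 -> legal

Answer: (0,2) (3,5) (4,2) (4,4) (5,4)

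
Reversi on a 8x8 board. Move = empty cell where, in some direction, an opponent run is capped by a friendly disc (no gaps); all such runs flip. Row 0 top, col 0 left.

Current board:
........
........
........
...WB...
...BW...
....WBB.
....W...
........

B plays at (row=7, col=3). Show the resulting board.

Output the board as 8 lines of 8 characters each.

Place B at (7,3); scan 8 dirs for brackets.
Dir NW: first cell '.' (not opp) -> no flip
Dir N: first cell '.' (not opp) -> no flip
Dir NE: opp run (6,4) capped by B -> flip
Dir W: first cell '.' (not opp) -> no flip
Dir E: first cell '.' (not opp) -> no flip
Dir SW: edge -> no flip
Dir S: edge -> no flip
Dir SE: edge -> no flip
All flips: (6,4)

Answer: ........
........
........
...WB...
...BW...
....WBB.
....B...
...B....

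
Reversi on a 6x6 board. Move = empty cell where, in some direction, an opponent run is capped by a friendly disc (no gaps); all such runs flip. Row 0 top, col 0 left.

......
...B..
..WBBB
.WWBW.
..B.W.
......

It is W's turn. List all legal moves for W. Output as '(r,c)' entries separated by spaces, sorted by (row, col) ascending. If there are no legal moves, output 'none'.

(0,2): no bracket -> illegal
(0,3): no bracket -> illegal
(0,4): flips 1 -> legal
(1,2): flips 1 -> legal
(1,4): flips 2 -> legal
(1,5): no bracket -> illegal
(3,5): no bracket -> illegal
(4,1): no bracket -> illegal
(4,3): no bracket -> illegal
(5,1): no bracket -> illegal
(5,2): flips 1 -> legal
(5,3): flips 1 -> legal

Answer: (0,4) (1,2) (1,4) (5,2) (5,3)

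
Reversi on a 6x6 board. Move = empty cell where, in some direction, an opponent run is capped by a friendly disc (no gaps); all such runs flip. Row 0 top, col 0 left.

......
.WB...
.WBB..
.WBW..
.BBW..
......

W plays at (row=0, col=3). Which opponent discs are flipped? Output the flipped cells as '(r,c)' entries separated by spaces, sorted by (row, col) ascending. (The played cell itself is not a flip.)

Dir NW: edge -> no flip
Dir N: edge -> no flip
Dir NE: edge -> no flip
Dir W: first cell '.' (not opp) -> no flip
Dir E: first cell '.' (not opp) -> no flip
Dir SW: opp run (1,2) capped by W -> flip
Dir S: first cell '.' (not opp) -> no flip
Dir SE: first cell '.' (not opp) -> no flip

Answer: (1,2)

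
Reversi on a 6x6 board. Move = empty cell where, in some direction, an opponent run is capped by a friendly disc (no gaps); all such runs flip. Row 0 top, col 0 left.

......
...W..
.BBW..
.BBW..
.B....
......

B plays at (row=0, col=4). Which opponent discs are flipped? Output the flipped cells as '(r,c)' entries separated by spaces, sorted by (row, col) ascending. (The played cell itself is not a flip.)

Answer: (1,3)

Derivation:
Dir NW: edge -> no flip
Dir N: edge -> no flip
Dir NE: edge -> no flip
Dir W: first cell '.' (not opp) -> no flip
Dir E: first cell '.' (not opp) -> no flip
Dir SW: opp run (1,3) capped by B -> flip
Dir S: first cell '.' (not opp) -> no flip
Dir SE: first cell '.' (not opp) -> no flip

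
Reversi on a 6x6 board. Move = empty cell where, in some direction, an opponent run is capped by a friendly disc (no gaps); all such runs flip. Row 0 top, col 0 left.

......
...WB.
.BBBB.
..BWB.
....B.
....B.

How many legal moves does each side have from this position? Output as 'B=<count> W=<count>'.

Answer: B=6 W=5

Derivation:
-- B to move --
(0,2): flips 1 -> legal
(0,3): flips 1 -> legal
(0,4): flips 1 -> legal
(1,2): flips 1 -> legal
(4,2): flips 1 -> legal
(4,3): flips 1 -> legal
B mobility = 6
-- W to move --
(0,3): no bracket -> illegal
(0,4): no bracket -> illegal
(0,5): no bracket -> illegal
(1,0): no bracket -> illegal
(1,1): flips 1 -> legal
(1,2): no bracket -> illegal
(1,5): flips 2 -> legal
(2,0): no bracket -> illegal
(2,5): no bracket -> illegal
(3,0): no bracket -> illegal
(3,1): flips 2 -> legal
(3,5): flips 2 -> legal
(4,1): no bracket -> illegal
(4,2): no bracket -> illegal
(4,3): no bracket -> illegal
(4,5): no bracket -> illegal
(5,3): no bracket -> illegal
(5,5): flips 1 -> legal
W mobility = 5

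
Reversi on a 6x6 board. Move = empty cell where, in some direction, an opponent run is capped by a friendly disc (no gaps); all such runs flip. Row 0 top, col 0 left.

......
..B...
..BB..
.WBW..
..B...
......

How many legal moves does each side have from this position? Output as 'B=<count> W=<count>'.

-- B to move --
(2,0): flips 1 -> legal
(2,1): no bracket -> illegal
(2,4): flips 1 -> legal
(3,0): flips 1 -> legal
(3,4): flips 1 -> legal
(4,0): flips 1 -> legal
(4,1): no bracket -> illegal
(4,3): flips 1 -> legal
(4,4): flips 1 -> legal
B mobility = 7
-- W to move --
(0,1): no bracket -> illegal
(0,2): no bracket -> illegal
(0,3): no bracket -> illegal
(1,1): flips 1 -> legal
(1,3): flips 2 -> legal
(1,4): no bracket -> illegal
(2,1): no bracket -> illegal
(2,4): no bracket -> illegal
(3,4): no bracket -> illegal
(4,1): no bracket -> illegal
(4,3): no bracket -> illegal
(5,1): flips 1 -> legal
(5,2): no bracket -> illegal
(5,3): flips 1 -> legal
W mobility = 4

Answer: B=7 W=4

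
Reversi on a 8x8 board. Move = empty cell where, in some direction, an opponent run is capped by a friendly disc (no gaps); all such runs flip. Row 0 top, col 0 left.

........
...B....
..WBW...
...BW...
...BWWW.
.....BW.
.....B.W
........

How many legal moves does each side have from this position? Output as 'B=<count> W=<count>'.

-- B to move --
(1,1): flips 1 -> legal
(1,2): no bracket -> illegal
(1,4): no bracket -> illegal
(1,5): flips 1 -> legal
(2,1): flips 1 -> legal
(2,5): flips 2 -> legal
(3,1): flips 1 -> legal
(3,2): no bracket -> illegal
(3,5): flips 3 -> legal
(3,6): no bracket -> illegal
(3,7): flips 1 -> legal
(4,7): flips 4 -> legal
(5,3): no bracket -> illegal
(5,4): no bracket -> illegal
(5,7): flips 1 -> legal
(6,6): no bracket -> illegal
(7,6): no bracket -> illegal
(7,7): no bracket -> illegal
B mobility = 9
-- W to move --
(0,2): flips 1 -> legal
(0,3): no bracket -> illegal
(0,4): flips 1 -> legal
(1,2): flips 1 -> legal
(1,4): no bracket -> illegal
(3,2): flips 1 -> legal
(4,2): flips 2 -> legal
(5,2): flips 1 -> legal
(5,3): no bracket -> illegal
(5,4): flips 1 -> legal
(6,4): flips 1 -> legal
(6,6): flips 1 -> legal
(7,4): flips 1 -> legal
(7,5): flips 2 -> legal
(7,6): no bracket -> illegal
W mobility = 11

Answer: B=9 W=11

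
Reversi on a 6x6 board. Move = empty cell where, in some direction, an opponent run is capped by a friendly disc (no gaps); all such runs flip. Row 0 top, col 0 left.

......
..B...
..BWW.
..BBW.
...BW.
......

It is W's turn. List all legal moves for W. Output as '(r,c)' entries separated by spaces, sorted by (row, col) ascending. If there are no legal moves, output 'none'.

(0,1): flips 1 -> legal
(0,2): no bracket -> illegal
(0,3): no bracket -> illegal
(1,1): flips 2 -> legal
(1,3): no bracket -> illegal
(2,1): flips 1 -> legal
(3,1): flips 2 -> legal
(4,1): flips 1 -> legal
(4,2): flips 2 -> legal
(5,2): flips 1 -> legal
(5,3): flips 2 -> legal
(5,4): no bracket -> illegal

Answer: (0,1) (1,1) (2,1) (3,1) (4,1) (4,2) (5,2) (5,3)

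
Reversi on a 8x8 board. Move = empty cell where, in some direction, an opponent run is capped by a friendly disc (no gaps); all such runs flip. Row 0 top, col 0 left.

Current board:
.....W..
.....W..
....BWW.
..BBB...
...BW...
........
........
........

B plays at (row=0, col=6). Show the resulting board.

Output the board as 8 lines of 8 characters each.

Answer: .....WB.
.....B..
....BWW.
..BBB...
...BW...
........
........
........

Derivation:
Place B at (0,6); scan 8 dirs for brackets.
Dir NW: edge -> no flip
Dir N: edge -> no flip
Dir NE: edge -> no flip
Dir W: opp run (0,5), next='.' -> no flip
Dir E: first cell '.' (not opp) -> no flip
Dir SW: opp run (1,5) capped by B -> flip
Dir S: first cell '.' (not opp) -> no flip
Dir SE: first cell '.' (not opp) -> no flip
All flips: (1,5)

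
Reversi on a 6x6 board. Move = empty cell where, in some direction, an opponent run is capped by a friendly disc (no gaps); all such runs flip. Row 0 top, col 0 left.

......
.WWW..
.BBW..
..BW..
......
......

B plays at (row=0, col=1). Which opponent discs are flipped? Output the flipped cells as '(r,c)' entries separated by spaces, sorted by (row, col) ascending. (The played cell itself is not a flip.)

Dir NW: edge -> no flip
Dir N: edge -> no flip
Dir NE: edge -> no flip
Dir W: first cell '.' (not opp) -> no flip
Dir E: first cell '.' (not opp) -> no flip
Dir SW: first cell '.' (not opp) -> no flip
Dir S: opp run (1,1) capped by B -> flip
Dir SE: opp run (1,2) (2,3), next='.' -> no flip

Answer: (1,1)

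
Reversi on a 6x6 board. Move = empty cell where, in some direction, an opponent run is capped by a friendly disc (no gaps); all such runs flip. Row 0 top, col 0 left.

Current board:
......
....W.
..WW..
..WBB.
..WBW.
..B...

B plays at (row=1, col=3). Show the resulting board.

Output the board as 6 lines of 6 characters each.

Place B at (1,3); scan 8 dirs for brackets.
Dir NW: first cell '.' (not opp) -> no flip
Dir N: first cell '.' (not opp) -> no flip
Dir NE: first cell '.' (not opp) -> no flip
Dir W: first cell '.' (not opp) -> no flip
Dir E: opp run (1,4), next='.' -> no flip
Dir SW: opp run (2,2), next='.' -> no flip
Dir S: opp run (2,3) capped by B -> flip
Dir SE: first cell '.' (not opp) -> no flip
All flips: (2,3)

Answer: ......
...BW.
..WB..
..WBB.
..WBW.
..B...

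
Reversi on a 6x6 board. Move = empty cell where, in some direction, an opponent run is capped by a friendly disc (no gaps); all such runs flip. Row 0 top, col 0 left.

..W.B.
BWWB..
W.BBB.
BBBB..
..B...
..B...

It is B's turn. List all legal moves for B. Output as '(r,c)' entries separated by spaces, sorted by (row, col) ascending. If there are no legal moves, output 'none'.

Answer: (0,0) (0,1)

Derivation:
(0,0): flips 1 -> legal
(0,1): flips 1 -> legal
(0,3): no bracket -> illegal
(2,1): no bracket -> illegal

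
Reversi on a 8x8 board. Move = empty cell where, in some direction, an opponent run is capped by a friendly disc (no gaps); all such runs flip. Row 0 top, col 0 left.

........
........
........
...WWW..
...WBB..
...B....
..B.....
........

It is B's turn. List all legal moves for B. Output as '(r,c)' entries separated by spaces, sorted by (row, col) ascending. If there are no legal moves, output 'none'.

Answer: (2,2) (2,3) (2,4) (2,5) (2,6) (4,2)

Derivation:
(2,2): flips 1 -> legal
(2,3): flips 3 -> legal
(2,4): flips 1 -> legal
(2,5): flips 1 -> legal
(2,6): flips 1 -> legal
(3,2): no bracket -> illegal
(3,6): no bracket -> illegal
(4,2): flips 1 -> legal
(4,6): no bracket -> illegal
(5,2): no bracket -> illegal
(5,4): no bracket -> illegal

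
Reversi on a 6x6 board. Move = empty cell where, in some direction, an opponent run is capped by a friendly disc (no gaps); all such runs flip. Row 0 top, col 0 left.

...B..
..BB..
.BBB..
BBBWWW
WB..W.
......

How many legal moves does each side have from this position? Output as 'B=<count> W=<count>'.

Answer: B=4 W=5

Derivation:
-- B to move --
(2,4): no bracket -> illegal
(2,5): no bracket -> illegal
(4,2): no bracket -> illegal
(4,3): flips 1 -> legal
(4,5): flips 1 -> legal
(5,0): flips 1 -> legal
(5,1): no bracket -> illegal
(5,3): no bracket -> illegal
(5,4): no bracket -> illegal
(5,5): flips 2 -> legal
B mobility = 4
-- W to move --
(0,1): flips 2 -> legal
(0,2): no bracket -> illegal
(0,4): flips 3 -> legal
(1,0): no bracket -> illegal
(1,1): flips 1 -> legal
(1,4): no bracket -> illegal
(2,0): flips 1 -> legal
(2,4): no bracket -> illegal
(4,2): flips 1 -> legal
(4,3): no bracket -> illegal
(5,0): no bracket -> illegal
(5,1): no bracket -> illegal
(5,2): no bracket -> illegal
W mobility = 5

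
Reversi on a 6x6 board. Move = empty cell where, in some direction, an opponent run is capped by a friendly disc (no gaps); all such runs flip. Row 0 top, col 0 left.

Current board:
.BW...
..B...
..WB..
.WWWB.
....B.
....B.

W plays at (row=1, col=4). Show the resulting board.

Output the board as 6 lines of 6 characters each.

Place W at (1,4); scan 8 dirs for brackets.
Dir NW: first cell '.' (not opp) -> no flip
Dir N: first cell '.' (not opp) -> no flip
Dir NE: first cell '.' (not opp) -> no flip
Dir W: first cell '.' (not opp) -> no flip
Dir E: first cell '.' (not opp) -> no flip
Dir SW: opp run (2,3) capped by W -> flip
Dir S: first cell '.' (not opp) -> no flip
Dir SE: first cell '.' (not opp) -> no flip
All flips: (2,3)

Answer: .BW...
..B.W.
..WW..
.WWWB.
....B.
....B.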